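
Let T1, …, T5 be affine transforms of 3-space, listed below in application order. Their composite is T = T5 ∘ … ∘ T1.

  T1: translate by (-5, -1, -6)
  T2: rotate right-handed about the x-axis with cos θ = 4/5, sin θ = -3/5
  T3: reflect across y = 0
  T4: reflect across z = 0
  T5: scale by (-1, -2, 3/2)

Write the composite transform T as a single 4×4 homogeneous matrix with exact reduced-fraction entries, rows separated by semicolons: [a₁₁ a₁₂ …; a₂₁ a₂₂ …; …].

T1 = [1 0 0 -5; 0 1 0 -1; 0 0 1 -6; 0 0 0 1]
T2·T1 = [1 0 0 -5; 0 4/5 3/5 -22/5; 0 -3/5 4/5 -21/5; 0 0 0 1]
T3·…·T1 = [1 0 0 -5; 0 -4/5 -3/5 22/5; 0 -3/5 4/5 -21/5; 0 0 0 1]
T4·…·T1 = [1 0 0 -5; 0 -4/5 -3/5 22/5; 0 3/5 -4/5 21/5; 0 0 0 1]
T5·…·T1 = [-1 0 0 5; 0 8/5 6/5 -44/5; 0 9/10 -6/5 63/10; 0 0 0 1]

T = [-1 0 0 5; 0 8/5 6/5 -44/5; 0 9/10 -6/5 63/10; 0 0 0 1]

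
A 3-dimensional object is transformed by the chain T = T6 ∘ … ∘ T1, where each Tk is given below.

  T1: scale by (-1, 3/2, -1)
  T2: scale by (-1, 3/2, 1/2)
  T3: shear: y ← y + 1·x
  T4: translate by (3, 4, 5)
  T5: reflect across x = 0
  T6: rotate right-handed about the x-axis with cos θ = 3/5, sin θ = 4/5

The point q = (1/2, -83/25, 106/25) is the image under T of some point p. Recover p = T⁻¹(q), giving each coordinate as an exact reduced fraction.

p = (-7/2, 2/5, -2/5)

T1 = [-1 0 0 0; 0 3/2 0 0; 0 0 -1 0; 0 0 0 1]
T2·T1 = [1 0 0 0; 0 9/4 0 0; 0 0 -1/2 0; 0 0 0 1]
T3·…·T1 = [1 0 0 0; 1 9/4 0 0; 0 0 -1/2 0; 0 0 0 1]
T4·…·T1 = [1 0 0 3; 1 9/4 0 4; 0 0 -1/2 5; 0 0 0 1]
T5·…·T1 = [-1 0 0 -3; 1 9/4 0 4; 0 0 -1/2 5; 0 0 0 1]
T6·…·T1 = [-1 0 0 -3; 3/5 27/20 2/5 -8/5; 4/5 9/5 -3/10 31/5; 0 0 0 1]
det M = 9/8; M⁻¹ = [-1 0 0 -3; 4/9 4/15 16/45 -4/9; 0 8/5 -6/5 10; 0 0 0 1]
M⁻¹ · (1/2, -83/25, 106/25)ᵀ = (-7/2, 2/5, -2/5)ᵀ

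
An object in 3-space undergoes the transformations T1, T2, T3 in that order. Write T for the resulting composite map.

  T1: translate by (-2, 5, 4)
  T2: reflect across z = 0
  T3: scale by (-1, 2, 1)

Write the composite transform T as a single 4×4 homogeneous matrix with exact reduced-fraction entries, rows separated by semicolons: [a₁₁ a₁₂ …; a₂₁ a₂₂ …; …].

T = [-1 0 0 2; 0 2 0 10; 0 0 -1 -4; 0 0 0 1]

T1 = [1 0 0 -2; 0 1 0 5; 0 0 1 4; 0 0 0 1]
T2·T1 = [1 0 0 -2; 0 1 0 5; 0 0 -1 -4; 0 0 0 1]
T3·…·T1 = [-1 0 0 2; 0 2 0 10; 0 0 -1 -4; 0 0 0 1]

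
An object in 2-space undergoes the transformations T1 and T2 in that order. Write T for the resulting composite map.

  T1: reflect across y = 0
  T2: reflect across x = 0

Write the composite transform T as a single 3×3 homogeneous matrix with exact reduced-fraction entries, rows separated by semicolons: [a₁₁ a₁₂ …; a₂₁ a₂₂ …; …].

T1 = [1 0 0; 0 -1 0; 0 0 1]
T2·T1 = [-1 0 0; 0 -1 0; 0 0 1]

T = [-1 0 0; 0 -1 0; 0 0 1]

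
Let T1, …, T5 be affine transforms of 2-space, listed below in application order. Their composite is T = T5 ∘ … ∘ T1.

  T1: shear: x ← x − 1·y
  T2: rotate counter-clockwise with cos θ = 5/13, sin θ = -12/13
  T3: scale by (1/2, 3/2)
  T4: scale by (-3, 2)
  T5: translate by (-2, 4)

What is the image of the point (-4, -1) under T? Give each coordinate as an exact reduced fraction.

T(p) = (29/26, 145/13)

T1 shear: x ← x − 1·y: (-4, -1) → (-3, -1)
T2 rotate counter-clockwise with cos θ = 5/13, sin θ = -12/13: (-3, -1) → (-27/13, 31/13)
T3 scale by (1/2, 3/2): (-27/13, 31/13) → (-27/26, 93/26)
T4 scale by (-3, 2): (-27/26, 93/26) → (81/26, 93/13)
T5 translate by (-2, 4): (81/26, 93/13) → (29/26, 145/13)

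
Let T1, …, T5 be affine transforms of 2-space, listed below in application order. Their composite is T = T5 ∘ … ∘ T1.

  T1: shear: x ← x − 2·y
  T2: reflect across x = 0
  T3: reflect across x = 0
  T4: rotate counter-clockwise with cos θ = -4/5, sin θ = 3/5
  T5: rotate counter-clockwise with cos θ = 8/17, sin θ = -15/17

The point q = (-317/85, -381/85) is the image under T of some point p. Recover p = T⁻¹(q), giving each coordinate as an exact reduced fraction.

T1 = [1 -2 0; 0 1 0; 0 0 1]
T2·T1 = [-1 2 0; 0 1 0; 0 0 1]
T3·…·T1 = [1 -2 0; 0 1 0; 0 0 1]
T4·…·T1 = [-4/5 1 0; 3/5 -2 0; 0 0 1]
T5·…·T1 = [13/85 -22/17 0; 84/85 -31/17 0; 0 0 1]
det M = 1; M⁻¹ = [-31/17 22/17 0; -84/85 13/85 0; 0 0 1]
M⁻¹ · (-317/85, -381/85)ᵀ = (1, 3)ᵀ

p = (1, 3)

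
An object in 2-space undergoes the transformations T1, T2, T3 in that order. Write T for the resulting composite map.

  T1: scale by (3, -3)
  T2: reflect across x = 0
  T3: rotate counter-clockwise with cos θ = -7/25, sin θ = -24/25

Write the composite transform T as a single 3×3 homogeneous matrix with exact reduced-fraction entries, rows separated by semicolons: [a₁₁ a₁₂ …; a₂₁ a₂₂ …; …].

T = [21/25 -72/25 0; 72/25 21/25 0; 0 0 1]

T1 = [3 0 0; 0 -3 0; 0 0 1]
T2·T1 = [-3 0 0; 0 -3 0; 0 0 1]
T3·…·T1 = [21/25 -72/25 0; 72/25 21/25 0; 0 0 1]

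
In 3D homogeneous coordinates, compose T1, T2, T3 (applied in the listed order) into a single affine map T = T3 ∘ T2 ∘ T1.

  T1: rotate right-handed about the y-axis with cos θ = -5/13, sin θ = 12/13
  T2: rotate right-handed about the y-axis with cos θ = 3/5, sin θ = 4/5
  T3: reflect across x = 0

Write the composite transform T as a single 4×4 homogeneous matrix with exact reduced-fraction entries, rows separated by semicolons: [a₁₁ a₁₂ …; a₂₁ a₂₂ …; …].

T1 = [-5/13 0 12/13 0; 0 1 0 0; -12/13 0 -5/13 0; 0 0 0 1]
T2·T1 = [-63/65 0 16/65 0; 0 1 0 0; -16/65 0 -63/65 0; 0 0 0 1]
T3·…·T1 = [63/65 0 -16/65 0; 0 1 0 0; -16/65 0 -63/65 0; 0 0 0 1]

T = [63/65 0 -16/65 0; 0 1 0 0; -16/65 0 -63/65 0; 0 0 0 1]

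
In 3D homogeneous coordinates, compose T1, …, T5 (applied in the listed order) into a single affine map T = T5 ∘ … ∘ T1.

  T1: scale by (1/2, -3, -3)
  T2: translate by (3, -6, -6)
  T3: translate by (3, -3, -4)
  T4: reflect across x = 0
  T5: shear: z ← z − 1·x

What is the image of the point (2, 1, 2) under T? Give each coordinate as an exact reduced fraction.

T1 scale by (1/2, -3, -3): (2, 1, 2) → (1, -3, -6)
T2 translate by (3, -6, -6): (1, -3, -6) → (4, -9, -12)
T3 translate by (3, -3, -4): (4, -9, -12) → (7, -12, -16)
T4 reflect across x = 0: (7, -12, -16) → (-7, -12, -16)
T5 shear: z ← z − 1·x: (-7, -12, -16) → (-7, -12, -9)

T(p) = (-7, -12, -9)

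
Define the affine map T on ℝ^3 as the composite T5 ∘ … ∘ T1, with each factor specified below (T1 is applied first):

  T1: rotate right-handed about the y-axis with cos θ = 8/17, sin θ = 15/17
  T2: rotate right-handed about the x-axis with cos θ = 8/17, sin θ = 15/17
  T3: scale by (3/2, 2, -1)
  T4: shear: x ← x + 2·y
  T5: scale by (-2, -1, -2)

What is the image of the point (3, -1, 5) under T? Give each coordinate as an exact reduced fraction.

T(p) = (-4561/289, 122/289, -590/289)

T1 rotate right-handed about the y-axis with cos θ = 8/17, sin θ = 15/17: (3, -1, 5) → (99/17, -1, -5/17)
T2 rotate right-handed about the x-axis with cos θ = 8/17, sin θ = 15/17: (99/17, -1, -5/17) → (99/17, -61/289, -295/289)
T3 scale by (3/2, 2, -1): (99/17, -61/289, -295/289) → (297/34, -122/289, 295/289)
T4 shear: x ← x + 2·y: (297/34, -122/289, 295/289) → (4561/578, -122/289, 295/289)
T5 scale by (-2, -1, -2): (4561/578, -122/289, 295/289) → (-4561/289, 122/289, -590/289)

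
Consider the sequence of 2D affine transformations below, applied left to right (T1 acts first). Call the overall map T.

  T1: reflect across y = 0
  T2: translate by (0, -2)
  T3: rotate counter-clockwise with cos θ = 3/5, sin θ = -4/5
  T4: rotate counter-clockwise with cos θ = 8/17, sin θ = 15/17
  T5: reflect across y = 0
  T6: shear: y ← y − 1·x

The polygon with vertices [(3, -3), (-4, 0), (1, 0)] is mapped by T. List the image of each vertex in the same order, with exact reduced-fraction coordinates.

image vertices: (239/85, -362/85), (-62/17, 106/17), (22/17, 9/17)

T1 reflect across y = 0: (3, -3) → (3, 3); (-4, 0) → (-4, 0); (1, 0) → (1, 0)
T2 translate by (0, -2): (3, 3) → (3, 1); (-4, 0) → (-4, -2); (1, 0) → (1, -2)
T3 rotate counter-clockwise with cos θ = 3/5, sin θ = -4/5: (3, 1) → (13/5, -9/5); (-4, -2) → (-4, 2); (1, -2) → (-1, -2)
T4 rotate counter-clockwise with cos θ = 8/17, sin θ = 15/17: (13/5, -9/5) → (239/85, 123/85); (-4, 2) → (-62/17, -44/17); (-1, -2) → (22/17, -31/17)
T5 reflect across y = 0: (239/85, 123/85) → (239/85, -123/85); (-62/17, -44/17) → (-62/17, 44/17); (22/17, -31/17) → (22/17, 31/17)
T6 shear: y ← y − 1·x: (239/85, -123/85) → (239/85, -362/85); (-62/17, 44/17) → (-62/17, 106/17); (22/17, 31/17) → (22/17, 9/17)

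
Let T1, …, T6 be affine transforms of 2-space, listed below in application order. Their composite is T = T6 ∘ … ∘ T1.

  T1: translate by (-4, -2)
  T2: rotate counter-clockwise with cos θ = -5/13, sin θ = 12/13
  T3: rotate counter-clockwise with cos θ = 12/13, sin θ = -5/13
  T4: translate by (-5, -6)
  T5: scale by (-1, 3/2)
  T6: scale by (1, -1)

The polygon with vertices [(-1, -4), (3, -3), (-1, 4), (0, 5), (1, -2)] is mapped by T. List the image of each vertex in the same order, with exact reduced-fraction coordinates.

image vertices: (-1, 33/2), (0, 21/2), (7, 33/2), (8, 15), (1, 27/2)

T1 translate by (-4, -2): (-1, -4) → (-5, -6); (3, -3) → (-1, -5); (-1, 4) → (-5, 2); (0, 5) → (-4, 3); (1, -2) → (-3, -4)
T2 rotate counter-clockwise with cos θ = -5/13, sin θ = 12/13: (-5, -6) → (97/13, -30/13); (-1, -5) → (5, 1); (-5, 2) → (1/13, -70/13); (-4, 3) → (-16/13, -63/13); (-3, -4) → (63/13, -16/13)
T3 rotate counter-clockwise with cos θ = 12/13, sin θ = -5/13: (97/13, -30/13) → (6, -5); (5, 1) → (5, -1); (1/13, -70/13) → (-2, -5); (-16/13, -63/13) → (-3, -4); (63/13, -16/13) → (4, -3)
T4 translate by (-5, -6): (6, -5) → (1, -11); (5, -1) → (0, -7); (-2, -5) → (-7, -11); (-3, -4) → (-8, -10); (4, -3) → (-1, -9)
T5 scale by (-1, 3/2): (1, -11) → (-1, -33/2); (0, -7) → (0, -21/2); (-7, -11) → (7, -33/2); (-8, -10) → (8, -15); (-1, -9) → (1, -27/2)
T6 scale by (1, -1): (-1, -33/2) → (-1, 33/2); (0, -21/2) → (0, 21/2); (7, -33/2) → (7, 33/2); (8, -15) → (8, 15); (1, -27/2) → (1, 27/2)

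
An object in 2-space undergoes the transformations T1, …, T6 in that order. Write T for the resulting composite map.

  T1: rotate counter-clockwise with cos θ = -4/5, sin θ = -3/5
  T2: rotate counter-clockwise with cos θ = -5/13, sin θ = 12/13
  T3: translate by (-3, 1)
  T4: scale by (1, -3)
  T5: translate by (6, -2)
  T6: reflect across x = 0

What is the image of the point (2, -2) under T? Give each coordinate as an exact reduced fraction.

T1 rotate counter-clockwise with cos θ = -4/5, sin θ = -3/5: (2, -2) → (-14/5, 2/5)
T2 rotate counter-clockwise with cos θ = -5/13, sin θ = 12/13: (-14/5, 2/5) → (46/65, -178/65)
T3 translate by (-3, 1): (46/65, -178/65) → (-149/65, -113/65)
T4 scale by (1, -3): (-149/65, -113/65) → (-149/65, 339/65)
T5 translate by (6, -2): (-149/65, 339/65) → (241/65, 209/65)
T6 reflect across x = 0: (241/65, 209/65) → (-241/65, 209/65)

T(p) = (-241/65, 209/65)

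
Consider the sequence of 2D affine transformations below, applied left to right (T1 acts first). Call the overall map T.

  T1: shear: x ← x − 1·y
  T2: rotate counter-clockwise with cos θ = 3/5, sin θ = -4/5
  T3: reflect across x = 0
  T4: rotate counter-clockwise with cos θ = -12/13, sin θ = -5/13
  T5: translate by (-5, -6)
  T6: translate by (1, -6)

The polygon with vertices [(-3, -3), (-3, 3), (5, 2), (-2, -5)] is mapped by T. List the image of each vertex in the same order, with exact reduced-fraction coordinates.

image vertices: (-449/65, -732/65), (-167/65, -1206/65), (-86/65, -623/65), (-527/65, -511/65)

T1 shear: x ← x − 1·y: (-3, -3) → (0, -3); (-3, 3) → (-6, 3); (5, 2) → (3, 2); (-2, -5) → (3, -5)
T2 rotate counter-clockwise with cos θ = 3/5, sin θ = -4/5: (0, -3) → (-12/5, -9/5); (-6, 3) → (-6/5, 33/5); (3, 2) → (17/5, -6/5); (3, -5) → (-11/5, -27/5)
T3 reflect across x = 0: (-12/5, -9/5) → (12/5, -9/5); (-6/5, 33/5) → (6/5, 33/5); (17/5, -6/5) → (-17/5, -6/5); (-11/5, -27/5) → (11/5, -27/5)
T4 rotate counter-clockwise with cos θ = -12/13, sin θ = -5/13: (12/5, -9/5) → (-189/65, 48/65); (6/5, 33/5) → (93/65, -426/65); (-17/5, -6/5) → (174/65, 157/65); (11/5, -27/5) → (-267/65, 269/65)
T5 translate by (-5, -6): (-189/65, 48/65) → (-514/65, -342/65); (93/65, -426/65) → (-232/65, -816/65); (174/65, 157/65) → (-151/65, -233/65); (-267/65, 269/65) → (-592/65, -121/65)
T6 translate by (1, -6): (-514/65, -342/65) → (-449/65, -732/65); (-232/65, -816/65) → (-167/65, -1206/65); (-151/65, -233/65) → (-86/65, -623/65); (-592/65, -121/65) → (-527/65, -511/65)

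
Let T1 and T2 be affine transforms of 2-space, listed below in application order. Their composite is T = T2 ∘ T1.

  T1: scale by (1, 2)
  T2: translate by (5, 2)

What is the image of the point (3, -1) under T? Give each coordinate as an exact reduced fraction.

T1 scale by (1, 2): (3, -1) → (3, -2)
T2 translate by (5, 2): (3, -2) → (8, 0)

T(p) = (8, 0)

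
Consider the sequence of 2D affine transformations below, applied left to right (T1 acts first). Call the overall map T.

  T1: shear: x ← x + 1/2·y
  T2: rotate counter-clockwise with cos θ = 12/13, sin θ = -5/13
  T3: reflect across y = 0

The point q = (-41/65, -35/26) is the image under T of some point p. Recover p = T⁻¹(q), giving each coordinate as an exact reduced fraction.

T1 = [1 1/2 0; 0 1 0; 0 0 1]
T2·T1 = [12/13 11/13 0; -5/13 19/26 0; 0 0 1]
T3·…·T1 = [12/13 11/13 0; 5/13 -19/26 0; 0 0 1]
det M = -1; M⁻¹ = [19/26 11/13 0; 5/13 -12/13 0; 0 0 1]
M⁻¹ · (-41/65, -35/26)ᵀ = (-8/5, 1)ᵀ

p = (-8/5, 1)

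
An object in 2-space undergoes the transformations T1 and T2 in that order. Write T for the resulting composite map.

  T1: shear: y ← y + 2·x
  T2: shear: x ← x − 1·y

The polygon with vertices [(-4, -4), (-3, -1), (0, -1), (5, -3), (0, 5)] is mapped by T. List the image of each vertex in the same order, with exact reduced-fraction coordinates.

T1 shear: y ← y + 2·x: (-4, -4) → (-4, -12); (-3, -1) → (-3, -7); (0, -1) → (0, -1); (5, -3) → (5, 7); (0, 5) → (0, 5)
T2 shear: x ← x − 1·y: (-4, -12) → (8, -12); (-3, -7) → (4, -7); (0, -1) → (1, -1); (5, 7) → (-2, 7); (0, 5) → (-5, 5)

image vertices: (8, -12), (4, -7), (1, -1), (-2, 7), (-5, 5)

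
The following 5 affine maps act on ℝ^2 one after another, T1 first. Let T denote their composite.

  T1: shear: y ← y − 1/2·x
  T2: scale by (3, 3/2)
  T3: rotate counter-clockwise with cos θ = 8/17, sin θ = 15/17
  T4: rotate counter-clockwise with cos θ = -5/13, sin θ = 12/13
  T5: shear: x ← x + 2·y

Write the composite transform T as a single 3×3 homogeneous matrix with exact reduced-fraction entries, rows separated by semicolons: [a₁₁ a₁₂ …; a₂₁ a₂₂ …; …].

T = [-753/884 -1383/442 0; 228/221 -330/221 0; 0 0 1]

T1 = [1 0 0; -1/2 1 0; 0 0 1]
T2·T1 = [3 0 0; -3/4 3/2 0; 0 0 1]
T3·…·T1 = [141/68 -45/34 0; 39/17 12/17 0; 0 0 1]
T4·…·T1 = [-2577/884 -63/442 0; 228/221 -330/221 0; 0 0 1]
T5·…·T1 = [-753/884 -1383/442 0; 228/221 -330/221 0; 0 0 1]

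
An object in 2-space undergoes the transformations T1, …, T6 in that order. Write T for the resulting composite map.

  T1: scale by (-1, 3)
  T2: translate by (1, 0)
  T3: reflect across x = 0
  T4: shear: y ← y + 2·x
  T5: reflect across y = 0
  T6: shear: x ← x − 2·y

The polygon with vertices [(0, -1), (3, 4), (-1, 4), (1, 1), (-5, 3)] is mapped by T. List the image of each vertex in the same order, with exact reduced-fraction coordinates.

T1 scale by (-1, 3): (0, -1) → (0, -3); (3, 4) → (-3, 12); (-1, 4) → (1, 12); (1, 1) → (-1, 3); (-5, 3) → (5, 9)
T2 translate by (1, 0): (0, -3) → (1, -3); (-3, 12) → (-2, 12); (1, 12) → (2, 12); (-1, 3) → (0, 3); (5, 9) → (6, 9)
T3 reflect across x = 0: (1, -3) → (-1, -3); (-2, 12) → (2, 12); (2, 12) → (-2, 12); (0, 3) → (0, 3); (6, 9) → (-6, 9)
T4 shear: y ← y + 2·x: (-1, -3) → (-1, -5); (2, 12) → (2, 16); (-2, 12) → (-2, 8); (0, 3) → (0, 3); (-6, 9) → (-6, -3)
T5 reflect across y = 0: (-1, -5) → (-1, 5); (2, 16) → (2, -16); (-2, 8) → (-2, -8); (0, 3) → (0, -3); (-6, -3) → (-6, 3)
T6 shear: x ← x − 2·y: (-1, 5) → (-11, 5); (2, -16) → (34, -16); (-2, -8) → (14, -8); (0, -3) → (6, -3); (-6, 3) → (-12, 3)

image vertices: (-11, 5), (34, -16), (14, -8), (6, -3), (-12, 3)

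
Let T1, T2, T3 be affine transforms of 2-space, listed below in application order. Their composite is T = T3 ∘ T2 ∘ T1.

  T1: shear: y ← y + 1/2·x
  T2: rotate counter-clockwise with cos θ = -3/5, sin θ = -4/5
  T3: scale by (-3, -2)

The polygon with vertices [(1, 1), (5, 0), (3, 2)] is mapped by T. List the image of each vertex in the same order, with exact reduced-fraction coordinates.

image vertices: (-9/5, 17/5), (3, 11), (-3, 9)

T1 shear: y ← y + 1/2·x: (1, 1) → (1, 3/2); (5, 0) → (5, 5/2); (3, 2) → (3, 7/2)
T2 rotate counter-clockwise with cos θ = -3/5, sin θ = -4/5: (1, 3/2) → (3/5, -17/10); (5, 5/2) → (-1, -11/2); (3, 7/2) → (1, -9/2)
T3 scale by (-3, -2): (3/5, -17/10) → (-9/5, 17/5); (-1, -11/2) → (3, 11); (1, -9/2) → (-3, 9)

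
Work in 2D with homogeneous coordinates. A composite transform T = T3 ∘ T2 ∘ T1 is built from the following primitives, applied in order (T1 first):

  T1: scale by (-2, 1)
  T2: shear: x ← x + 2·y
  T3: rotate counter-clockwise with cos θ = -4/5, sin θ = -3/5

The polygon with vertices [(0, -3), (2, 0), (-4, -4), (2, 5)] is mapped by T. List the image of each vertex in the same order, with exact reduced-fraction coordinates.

image vertices: (3, 6), (16/5, 12/5), (-12/5, 16/5), (-9/5, -38/5)

T1 scale by (-2, 1): (0, -3) → (0, -3); (2, 0) → (-4, 0); (-4, -4) → (8, -4); (2, 5) → (-4, 5)
T2 shear: x ← x + 2·y: (0, -3) → (-6, -3); (-4, 0) → (-4, 0); (8, -4) → (0, -4); (-4, 5) → (6, 5)
T3 rotate counter-clockwise with cos θ = -4/5, sin θ = -3/5: (-6, -3) → (3, 6); (-4, 0) → (16/5, 12/5); (0, -4) → (-12/5, 16/5); (6, 5) → (-9/5, -38/5)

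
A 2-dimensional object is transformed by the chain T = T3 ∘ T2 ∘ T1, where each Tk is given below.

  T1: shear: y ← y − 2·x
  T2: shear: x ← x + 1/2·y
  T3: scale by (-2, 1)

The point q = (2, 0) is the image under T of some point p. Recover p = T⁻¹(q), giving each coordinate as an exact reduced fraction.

p = (-1, -2)

T1 = [1 0 0; -2 1 0; 0 0 1]
T2·T1 = [0 1/2 0; -2 1 0; 0 0 1]
T3·…·T1 = [0 -1 0; -2 1 0; 0 0 1]
det M = -2; M⁻¹ = [-1/2 -1/2 0; -1 0 0; 0 0 1]
M⁻¹ · (2, 0)ᵀ = (-1, -2)ᵀ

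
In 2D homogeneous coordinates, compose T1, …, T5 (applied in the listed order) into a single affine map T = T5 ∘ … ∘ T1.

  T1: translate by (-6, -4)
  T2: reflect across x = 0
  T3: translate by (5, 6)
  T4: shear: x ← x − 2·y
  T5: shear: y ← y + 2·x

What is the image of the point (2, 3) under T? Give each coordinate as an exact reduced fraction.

T(p) = (-1, 3)

T1 translate by (-6, -4): (2, 3) → (-4, -1)
T2 reflect across x = 0: (-4, -1) → (4, -1)
T3 translate by (5, 6): (4, -1) → (9, 5)
T4 shear: x ← x − 2·y: (9, 5) → (-1, 5)
T5 shear: y ← y + 2·x: (-1, 5) → (-1, 3)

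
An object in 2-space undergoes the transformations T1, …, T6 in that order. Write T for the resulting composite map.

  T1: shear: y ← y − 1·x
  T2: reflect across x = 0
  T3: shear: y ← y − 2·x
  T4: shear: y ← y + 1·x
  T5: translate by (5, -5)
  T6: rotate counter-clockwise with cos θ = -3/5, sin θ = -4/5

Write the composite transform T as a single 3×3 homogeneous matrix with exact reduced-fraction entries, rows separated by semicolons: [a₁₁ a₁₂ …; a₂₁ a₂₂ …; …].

T1 = [1 0 0; -1 1 0; 0 0 1]
T2·T1 = [-1 0 0; -1 1 0; 0 0 1]
T3·…·T1 = [-1 0 0; 1 1 0; 0 0 1]
T4·…·T1 = [-1 0 0; 0 1 0; 0 0 1]
T5·…·T1 = [-1 0 5; 0 1 -5; 0 0 1]
T6·…·T1 = [3/5 4/5 -7; 4/5 -3/5 -1; 0 0 1]

T = [3/5 4/5 -7; 4/5 -3/5 -1; 0 0 1]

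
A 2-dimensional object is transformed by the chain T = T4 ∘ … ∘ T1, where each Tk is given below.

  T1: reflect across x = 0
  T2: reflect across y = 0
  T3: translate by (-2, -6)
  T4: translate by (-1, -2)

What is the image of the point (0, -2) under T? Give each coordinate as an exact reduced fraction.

T(p) = (-3, -6)

T1 reflect across x = 0: (0, -2) → (0, -2)
T2 reflect across y = 0: (0, -2) → (0, 2)
T3 translate by (-2, -6): (0, 2) → (-2, -4)
T4 translate by (-1, -2): (-2, -4) → (-3, -6)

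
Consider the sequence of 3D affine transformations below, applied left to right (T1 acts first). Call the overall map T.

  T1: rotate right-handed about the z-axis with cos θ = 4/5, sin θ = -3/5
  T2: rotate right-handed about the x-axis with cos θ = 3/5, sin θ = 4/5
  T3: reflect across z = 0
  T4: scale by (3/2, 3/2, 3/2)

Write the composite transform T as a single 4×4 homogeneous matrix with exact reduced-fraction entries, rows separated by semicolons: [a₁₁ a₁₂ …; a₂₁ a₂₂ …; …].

T1 = [4/5 3/5 0 0; -3/5 4/5 0 0; 0 0 1 0; 0 0 0 1]
T2·T1 = [4/5 3/5 0 0; -9/25 12/25 -4/5 0; -12/25 16/25 3/5 0; 0 0 0 1]
T3·…·T1 = [4/5 3/5 0 0; -9/25 12/25 -4/5 0; 12/25 -16/25 -3/5 0; 0 0 0 1]
T4·…·T1 = [6/5 9/10 0 0; -27/50 18/25 -6/5 0; 18/25 -24/25 -9/10 0; 0 0 0 1]

T = [6/5 9/10 0 0; -27/50 18/25 -6/5 0; 18/25 -24/25 -9/10 0; 0 0 0 1]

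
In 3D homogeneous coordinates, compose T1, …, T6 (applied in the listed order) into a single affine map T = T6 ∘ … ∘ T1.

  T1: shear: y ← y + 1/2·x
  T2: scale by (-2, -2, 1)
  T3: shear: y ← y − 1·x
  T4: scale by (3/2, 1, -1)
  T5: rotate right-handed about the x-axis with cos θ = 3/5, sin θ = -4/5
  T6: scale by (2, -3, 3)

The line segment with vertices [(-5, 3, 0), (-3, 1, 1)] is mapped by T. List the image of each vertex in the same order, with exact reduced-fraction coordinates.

image vertices: (30, 99/5, 132/5), (18, 57/5, 51/5)

T1 shear: y ← y + 1/2·x: (-5, 3, 0) → (-5, 1/2, 0); (-3, 1, 1) → (-3, -1/2, 1)
T2 scale by (-2, -2, 1): (-5, 1/2, 0) → (10, -1, 0); (-3, -1/2, 1) → (6, 1, 1)
T3 shear: y ← y − 1·x: (10, -1, 0) → (10, -11, 0); (6, 1, 1) → (6, -5, 1)
T4 scale by (3/2, 1, -1): (10, -11, 0) → (15, -11, 0); (6, -5, 1) → (9, -5, -1)
T5 rotate right-handed about the x-axis with cos θ = 3/5, sin θ = -4/5: (15, -11, 0) → (15, -33/5, 44/5); (9, -5, -1) → (9, -19/5, 17/5)
T6 scale by (2, -3, 3): (15, -33/5, 44/5) → (30, 99/5, 132/5); (9, -19/5, 17/5) → (18, 57/5, 51/5)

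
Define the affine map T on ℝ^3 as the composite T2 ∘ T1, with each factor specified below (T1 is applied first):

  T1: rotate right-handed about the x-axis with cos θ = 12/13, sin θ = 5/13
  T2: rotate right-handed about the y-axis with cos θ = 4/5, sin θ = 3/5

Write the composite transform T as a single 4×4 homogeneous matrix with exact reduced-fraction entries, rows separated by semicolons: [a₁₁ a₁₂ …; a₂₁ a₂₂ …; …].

T1 = [1 0 0 0; 0 12/13 -5/13 0; 0 5/13 12/13 0; 0 0 0 1]
T2·T1 = [4/5 3/13 36/65 0; 0 12/13 -5/13 0; -3/5 4/13 48/65 0; 0 0 0 1]

T = [4/5 3/13 36/65 0; 0 12/13 -5/13 0; -3/5 4/13 48/65 0; 0 0 0 1]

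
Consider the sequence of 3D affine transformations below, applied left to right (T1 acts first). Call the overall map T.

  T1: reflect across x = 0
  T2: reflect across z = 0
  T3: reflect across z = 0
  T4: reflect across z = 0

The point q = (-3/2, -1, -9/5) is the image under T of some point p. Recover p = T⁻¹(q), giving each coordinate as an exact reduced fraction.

T1 = [-1 0 0 0; 0 1 0 0; 0 0 1 0; 0 0 0 1]
T2·T1 = [-1 0 0 0; 0 1 0 0; 0 0 -1 0; 0 0 0 1]
T3·…·T1 = [-1 0 0 0; 0 1 0 0; 0 0 1 0; 0 0 0 1]
T4·…·T1 = [-1 0 0 0; 0 1 0 0; 0 0 -1 0; 0 0 0 1]
det M = 1; M⁻¹ = [-1 0 0 0; 0 1 0 0; 0 0 -1 0; 0 0 0 1]
M⁻¹ · (-3/2, -1, -9/5)ᵀ = (3/2, -1, 9/5)ᵀ

p = (3/2, -1, 9/5)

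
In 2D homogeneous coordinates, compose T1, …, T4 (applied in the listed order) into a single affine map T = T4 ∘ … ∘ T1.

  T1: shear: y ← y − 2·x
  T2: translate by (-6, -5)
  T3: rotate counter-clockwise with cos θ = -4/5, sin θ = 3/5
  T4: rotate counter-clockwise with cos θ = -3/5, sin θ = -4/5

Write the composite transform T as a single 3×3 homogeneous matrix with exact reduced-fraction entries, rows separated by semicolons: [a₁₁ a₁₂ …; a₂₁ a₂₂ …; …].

T = [38/25 -7/25 -109/25; -41/25 24/25 -162/25; 0 0 1]

T1 = [1 0 0; -2 1 0; 0 0 1]
T2·T1 = [1 0 -6; -2 1 -5; 0 0 1]
T3·…·T1 = [2/5 -3/5 39/5; 11/5 -4/5 2/5; 0 0 1]
T4·…·T1 = [38/25 -7/25 -109/25; -41/25 24/25 -162/25; 0 0 1]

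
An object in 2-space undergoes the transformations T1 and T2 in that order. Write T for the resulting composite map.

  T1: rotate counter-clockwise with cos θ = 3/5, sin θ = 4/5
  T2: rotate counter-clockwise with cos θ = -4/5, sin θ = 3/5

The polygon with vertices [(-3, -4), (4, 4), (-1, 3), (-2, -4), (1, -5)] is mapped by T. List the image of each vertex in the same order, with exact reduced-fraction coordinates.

image vertices: (44/25, 117/25), (-68/25, -124/25), (9/5, -13/5), (4/5, 22/5), (-59/25, 113/25)

T1 rotate counter-clockwise with cos θ = 3/5, sin θ = 4/5: (-3, -4) → (7/5, -24/5); (4, 4) → (-4/5, 28/5); (-1, 3) → (-3, 1); (-2, -4) → (2, -4); (1, -5) → (23/5, -11/5)
T2 rotate counter-clockwise with cos θ = -4/5, sin θ = 3/5: (7/5, -24/5) → (44/25, 117/25); (-4/5, 28/5) → (-68/25, -124/25); (-3, 1) → (9/5, -13/5); (2, -4) → (4/5, 22/5); (23/5, -11/5) → (-59/25, 113/25)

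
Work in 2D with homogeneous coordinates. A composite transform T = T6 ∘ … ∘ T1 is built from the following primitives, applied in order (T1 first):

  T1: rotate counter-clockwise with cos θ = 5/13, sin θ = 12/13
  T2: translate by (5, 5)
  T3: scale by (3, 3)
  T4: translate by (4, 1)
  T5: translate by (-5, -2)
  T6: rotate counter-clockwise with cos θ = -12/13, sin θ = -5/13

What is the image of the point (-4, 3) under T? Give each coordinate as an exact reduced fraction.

T(p) = (19/13, -82/13)

T1 rotate counter-clockwise with cos θ = 5/13, sin θ = 12/13: (-4, 3) → (-56/13, -33/13)
T2 translate by (5, 5): (-56/13, -33/13) → (9/13, 32/13)
T3 scale by (3, 3): (9/13, 32/13) → (27/13, 96/13)
T4 translate by (4, 1): (27/13, 96/13) → (79/13, 109/13)
T5 translate by (-5, -2): (79/13, 109/13) → (14/13, 83/13)
T6 rotate counter-clockwise with cos θ = -12/13, sin θ = -5/13: (14/13, 83/13) → (19/13, -82/13)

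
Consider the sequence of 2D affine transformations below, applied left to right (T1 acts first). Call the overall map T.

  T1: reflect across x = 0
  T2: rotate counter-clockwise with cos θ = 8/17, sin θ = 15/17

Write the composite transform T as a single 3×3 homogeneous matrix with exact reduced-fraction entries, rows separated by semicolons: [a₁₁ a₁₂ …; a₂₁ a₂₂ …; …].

T = [-8/17 -15/17 0; -15/17 8/17 0; 0 0 1]

T1 = [-1 0 0; 0 1 0; 0 0 1]
T2·T1 = [-8/17 -15/17 0; -15/17 8/17 0; 0 0 1]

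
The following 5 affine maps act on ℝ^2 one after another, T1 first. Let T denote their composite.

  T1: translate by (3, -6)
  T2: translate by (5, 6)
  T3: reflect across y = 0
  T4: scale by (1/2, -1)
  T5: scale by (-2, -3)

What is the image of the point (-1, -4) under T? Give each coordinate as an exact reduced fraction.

T1 translate by (3, -6): (-1, -4) → (2, -10)
T2 translate by (5, 6): (2, -10) → (7, -4)
T3 reflect across y = 0: (7, -4) → (7, 4)
T4 scale by (1/2, -1): (7, 4) → (7/2, -4)
T5 scale by (-2, -3): (7/2, -4) → (-7, 12)

T(p) = (-7, 12)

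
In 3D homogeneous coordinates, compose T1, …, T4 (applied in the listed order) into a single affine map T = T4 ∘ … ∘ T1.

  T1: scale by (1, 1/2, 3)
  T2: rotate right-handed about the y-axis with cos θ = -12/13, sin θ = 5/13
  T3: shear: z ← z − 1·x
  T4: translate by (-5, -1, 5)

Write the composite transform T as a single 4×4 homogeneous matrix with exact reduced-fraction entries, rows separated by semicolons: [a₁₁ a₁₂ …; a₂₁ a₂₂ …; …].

T = [-12/13 0 15/13 -5; 0 1/2 0 -1; 7/13 0 -51/13 5; 0 0 0 1]

T1 = [1 0 0 0; 0 1/2 0 0; 0 0 3 0; 0 0 0 1]
T2·T1 = [-12/13 0 15/13 0; 0 1/2 0 0; -5/13 0 -36/13 0; 0 0 0 1]
T3·…·T1 = [-12/13 0 15/13 0; 0 1/2 0 0; 7/13 0 -51/13 0; 0 0 0 1]
T4·…·T1 = [-12/13 0 15/13 -5; 0 1/2 0 -1; 7/13 0 -51/13 5; 0 0 0 1]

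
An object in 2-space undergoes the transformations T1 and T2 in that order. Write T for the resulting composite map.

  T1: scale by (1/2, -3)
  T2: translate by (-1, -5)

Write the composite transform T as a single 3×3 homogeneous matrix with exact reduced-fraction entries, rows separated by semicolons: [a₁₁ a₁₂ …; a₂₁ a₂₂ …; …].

T1 = [1/2 0 0; 0 -3 0; 0 0 1]
T2·T1 = [1/2 0 -1; 0 -3 -5; 0 0 1]

T = [1/2 0 -1; 0 -3 -5; 0 0 1]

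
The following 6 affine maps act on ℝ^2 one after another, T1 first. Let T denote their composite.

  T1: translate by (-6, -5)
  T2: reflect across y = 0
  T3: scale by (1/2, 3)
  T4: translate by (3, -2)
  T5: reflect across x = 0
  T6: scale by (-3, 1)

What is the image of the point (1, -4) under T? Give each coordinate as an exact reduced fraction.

T1 translate by (-6, -5): (1, -4) → (-5, -9)
T2 reflect across y = 0: (-5, -9) → (-5, 9)
T3 scale by (1/2, 3): (-5, 9) → (-5/2, 27)
T4 translate by (3, -2): (-5/2, 27) → (1/2, 25)
T5 reflect across x = 0: (1/2, 25) → (-1/2, 25)
T6 scale by (-3, 1): (-1/2, 25) → (3/2, 25)

T(p) = (3/2, 25)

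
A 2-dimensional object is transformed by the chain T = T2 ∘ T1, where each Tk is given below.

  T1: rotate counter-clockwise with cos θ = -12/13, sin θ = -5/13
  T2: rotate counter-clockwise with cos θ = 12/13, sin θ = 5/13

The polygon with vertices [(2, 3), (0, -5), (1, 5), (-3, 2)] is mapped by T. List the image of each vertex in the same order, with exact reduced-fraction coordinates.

image vertices: (122/169, -597/169), (-600/169, 595/169), (37/13, -55/13), (597/169, 122/169)

T1 rotate counter-clockwise with cos θ = -12/13, sin θ = -5/13: (2, 3) → (-9/13, -46/13); (0, -5) → (-25/13, 60/13); (1, 5) → (1, -5); (-3, 2) → (46/13, -9/13)
T2 rotate counter-clockwise with cos θ = 12/13, sin θ = 5/13: (-9/13, -46/13) → (122/169, -597/169); (-25/13, 60/13) → (-600/169, 595/169); (1, -5) → (37/13, -55/13); (46/13, -9/13) → (597/169, 122/169)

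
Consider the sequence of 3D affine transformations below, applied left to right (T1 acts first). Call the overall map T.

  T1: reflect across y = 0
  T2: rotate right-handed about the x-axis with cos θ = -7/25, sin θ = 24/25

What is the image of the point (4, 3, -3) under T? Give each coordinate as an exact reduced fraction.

T1 reflect across y = 0: (4, 3, -3) → (4, -3, -3)
T2 rotate right-handed about the x-axis with cos θ = -7/25, sin θ = 24/25: (4, -3, -3) → (4, 93/25, -51/25)

T(p) = (4, 93/25, -51/25)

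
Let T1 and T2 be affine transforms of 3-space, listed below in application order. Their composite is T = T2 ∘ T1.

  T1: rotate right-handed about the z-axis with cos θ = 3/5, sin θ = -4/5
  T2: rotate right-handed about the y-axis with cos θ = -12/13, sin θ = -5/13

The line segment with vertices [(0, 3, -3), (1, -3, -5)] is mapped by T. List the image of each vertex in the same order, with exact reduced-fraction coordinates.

image vertices: (-69/65, 9/5, 48/13), (233/65, -13/5, 51/13)

T1 rotate right-handed about the z-axis with cos θ = 3/5, sin θ = -4/5: (0, 3, -3) → (12/5, 9/5, -3); (1, -3, -5) → (-9/5, -13/5, -5)
T2 rotate right-handed about the y-axis with cos θ = -12/13, sin θ = -5/13: (12/5, 9/5, -3) → (-69/65, 9/5, 48/13); (-9/5, -13/5, -5) → (233/65, -13/5, 51/13)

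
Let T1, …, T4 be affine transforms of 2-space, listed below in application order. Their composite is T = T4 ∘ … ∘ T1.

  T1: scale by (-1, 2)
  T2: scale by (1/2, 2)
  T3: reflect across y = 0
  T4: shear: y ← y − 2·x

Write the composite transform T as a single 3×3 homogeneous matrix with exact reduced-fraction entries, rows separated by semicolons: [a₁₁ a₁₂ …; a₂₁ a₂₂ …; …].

T1 = [-1 0 0; 0 2 0; 0 0 1]
T2·T1 = [-1/2 0 0; 0 4 0; 0 0 1]
T3·…·T1 = [-1/2 0 0; 0 -4 0; 0 0 1]
T4·…·T1 = [-1/2 0 0; 1 -4 0; 0 0 1]

T = [-1/2 0 0; 1 -4 0; 0 0 1]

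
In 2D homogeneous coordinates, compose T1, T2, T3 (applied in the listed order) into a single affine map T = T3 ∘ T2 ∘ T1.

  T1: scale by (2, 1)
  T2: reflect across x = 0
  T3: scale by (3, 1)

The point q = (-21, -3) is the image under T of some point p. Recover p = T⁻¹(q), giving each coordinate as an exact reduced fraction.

p = (7/2, -3)

T1 = [2 0 0; 0 1 0; 0 0 1]
T2·T1 = [-2 0 0; 0 1 0; 0 0 1]
T3·…·T1 = [-6 0 0; 0 1 0; 0 0 1]
det M = -6; M⁻¹ = [-1/6 0 0; 0 1 0; 0 0 1]
M⁻¹ · (-21, -3)ᵀ = (7/2, -3)ᵀ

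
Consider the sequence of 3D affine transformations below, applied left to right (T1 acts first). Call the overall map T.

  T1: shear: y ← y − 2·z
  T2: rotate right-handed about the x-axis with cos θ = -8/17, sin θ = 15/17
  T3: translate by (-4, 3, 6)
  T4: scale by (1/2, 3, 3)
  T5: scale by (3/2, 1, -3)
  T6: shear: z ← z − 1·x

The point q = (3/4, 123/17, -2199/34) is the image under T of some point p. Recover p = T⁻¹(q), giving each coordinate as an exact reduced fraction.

p = (5, 5/4, 0)

T1 = [1 0 0 0; 0 1 -2 0; 0 0 1 0; 0 0 0 1]
T2·T1 = [1 0 0 0; 0 -8/17 1/17 0; 0 15/17 -38/17 0; 0 0 0 1]
T3·…·T1 = [1 0 0 -4; 0 -8/17 1/17 3; 0 15/17 -38/17 6; 0 0 0 1]
T4·…·T1 = [1/2 0 0 -2; 0 -24/17 3/17 9; 0 45/17 -114/17 18; 0 0 0 1]
T5·…·T1 = [3/4 0 0 -3; 0 -24/17 3/17 9; 0 -135/17 342/17 -54; 0 0 0 1]
T6·…·T1 = [3/4 0 0 -3; 0 -24/17 3/17 9; -3/4 -135/17 342/17 -51; 0 0 0 1]
det M = -81/4; M⁻¹ = [4/3 0 0 4; 1/153 -38/51 1/153 120/17; 8/153 -5/17 8/153 93/17; 0 0 0 1]
M⁻¹ · (3/4, 123/17, -2199/34)ᵀ = (5, 5/4, 0)ᵀ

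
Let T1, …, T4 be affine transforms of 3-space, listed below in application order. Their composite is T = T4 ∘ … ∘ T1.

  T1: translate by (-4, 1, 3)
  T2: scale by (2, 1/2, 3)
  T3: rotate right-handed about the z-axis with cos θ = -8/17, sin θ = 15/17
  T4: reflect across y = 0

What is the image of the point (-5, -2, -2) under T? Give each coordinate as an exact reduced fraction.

T1 translate by (-4, 1, 3): (-5, -2, -2) → (-9, -1, 1)
T2 scale by (2, 1/2, 3): (-9, -1, 1) → (-18, -1/2, 3)
T3 rotate right-handed about the z-axis with cos θ = -8/17, sin θ = 15/17: (-18, -1/2, 3) → (303/34, -266/17, 3)
T4 reflect across y = 0: (303/34, -266/17, 3) → (303/34, 266/17, 3)

T(p) = (303/34, 266/17, 3)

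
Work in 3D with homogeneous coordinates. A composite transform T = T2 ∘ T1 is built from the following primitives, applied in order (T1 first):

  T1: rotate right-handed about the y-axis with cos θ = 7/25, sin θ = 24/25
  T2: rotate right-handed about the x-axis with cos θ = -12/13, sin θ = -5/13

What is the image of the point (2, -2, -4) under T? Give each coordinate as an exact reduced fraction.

T1 rotate right-handed about the y-axis with cos θ = 7/25, sin θ = 24/25: (2, -2, -4) → (-82/25, -2, -76/25)
T2 rotate right-handed about the x-axis with cos θ = -12/13, sin θ = -5/13: (-82/25, -2, -76/25) → (-82/25, 44/65, 1162/325)

T(p) = (-82/25, 44/65, 1162/325)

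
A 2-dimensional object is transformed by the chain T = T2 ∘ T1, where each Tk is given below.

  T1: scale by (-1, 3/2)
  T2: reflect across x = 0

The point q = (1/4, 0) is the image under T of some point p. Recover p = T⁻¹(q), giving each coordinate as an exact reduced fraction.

T1 = [-1 0 0; 0 3/2 0; 0 0 1]
T2·T1 = [1 0 0; 0 3/2 0; 0 0 1]
det M = 3/2; M⁻¹ = [1 0 0; 0 2/3 0; 0 0 1]
M⁻¹ · (1/4, 0)ᵀ = (1/4, 0)ᵀ

p = (1/4, 0)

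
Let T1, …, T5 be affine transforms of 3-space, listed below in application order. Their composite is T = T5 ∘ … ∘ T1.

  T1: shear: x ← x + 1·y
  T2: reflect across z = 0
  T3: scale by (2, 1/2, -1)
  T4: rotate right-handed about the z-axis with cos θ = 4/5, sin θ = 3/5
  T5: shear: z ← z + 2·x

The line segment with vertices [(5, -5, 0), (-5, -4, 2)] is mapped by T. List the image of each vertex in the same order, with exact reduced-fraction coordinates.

T1 shear: x ← x + 1·y: (5, -5, 0) → (0, -5, 0); (-5, -4, 2) → (-9, -4, 2)
T2 reflect across z = 0: (0, -5, 0) → (0, -5, 0); (-9, -4, 2) → (-9, -4, -2)
T3 scale by (2, 1/2, -1): (0, -5, 0) → (0, -5/2, 0); (-9, -4, -2) → (-18, -2, 2)
T4 rotate right-handed about the z-axis with cos θ = 4/5, sin θ = 3/5: (0, -5/2, 0) → (3/2, -2, 0); (-18, -2, 2) → (-66/5, -62/5, 2)
T5 shear: z ← z + 2·x: (3/2, -2, 0) → (3/2, -2, 3); (-66/5, -62/5, 2) → (-66/5, -62/5, -122/5)

image vertices: (3/2, -2, 3), (-66/5, -62/5, -122/5)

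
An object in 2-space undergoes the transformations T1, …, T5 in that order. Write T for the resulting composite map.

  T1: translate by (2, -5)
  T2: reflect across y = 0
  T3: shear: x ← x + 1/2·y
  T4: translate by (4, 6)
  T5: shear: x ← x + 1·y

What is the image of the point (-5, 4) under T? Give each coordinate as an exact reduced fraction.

T(p) = (17/2, 7)

T1 translate by (2, -5): (-5, 4) → (-3, -1)
T2 reflect across y = 0: (-3, -1) → (-3, 1)
T3 shear: x ← x + 1/2·y: (-3, 1) → (-5/2, 1)
T4 translate by (4, 6): (-5/2, 1) → (3/2, 7)
T5 shear: x ← x + 1·y: (3/2, 7) → (17/2, 7)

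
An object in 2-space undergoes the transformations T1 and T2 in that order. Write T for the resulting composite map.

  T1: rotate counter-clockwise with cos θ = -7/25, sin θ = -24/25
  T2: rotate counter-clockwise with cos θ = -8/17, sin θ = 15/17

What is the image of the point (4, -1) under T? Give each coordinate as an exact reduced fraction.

T(p) = (103/25, -4/25)

T1 rotate counter-clockwise with cos θ = -7/25, sin θ = -24/25: (4, -1) → (-52/25, -89/25)
T2 rotate counter-clockwise with cos θ = -8/17, sin θ = 15/17: (-52/25, -89/25) → (103/25, -4/25)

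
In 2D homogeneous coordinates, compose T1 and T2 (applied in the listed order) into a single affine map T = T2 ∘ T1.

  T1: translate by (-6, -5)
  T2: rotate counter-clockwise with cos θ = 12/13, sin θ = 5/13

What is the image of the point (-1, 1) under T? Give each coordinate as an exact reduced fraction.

T1 translate by (-6, -5): (-1, 1) → (-7, -4)
T2 rotate counter-clockwise with cos θ = 12/13, sin θ = 5/13: (-7, -4) → (-64/13, -83/13)

T(p) = (-64/13, -83/13)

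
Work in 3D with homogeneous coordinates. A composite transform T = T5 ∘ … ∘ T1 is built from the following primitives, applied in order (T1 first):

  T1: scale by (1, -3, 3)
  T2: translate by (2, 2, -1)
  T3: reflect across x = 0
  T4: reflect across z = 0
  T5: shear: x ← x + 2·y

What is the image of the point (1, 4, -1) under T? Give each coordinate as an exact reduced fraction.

T(p) = (-23, -10, 4)

T1 scale by (1, -3, 3): (1, 4, -1) → (1, -12, -3)
T2 translate by (2, 2, -1): (1, -12, -3) → (3, -10, -4)
T3 reflect across x = 0: (3, -10, -4) → (-3, -10, -4)
T4 reflect across z = 0: (-3, -10, -4) → (-3, -10, 4)
T5 shear: x ← x + 2·y: (-3, -10, 4) → (-23, -10, 4)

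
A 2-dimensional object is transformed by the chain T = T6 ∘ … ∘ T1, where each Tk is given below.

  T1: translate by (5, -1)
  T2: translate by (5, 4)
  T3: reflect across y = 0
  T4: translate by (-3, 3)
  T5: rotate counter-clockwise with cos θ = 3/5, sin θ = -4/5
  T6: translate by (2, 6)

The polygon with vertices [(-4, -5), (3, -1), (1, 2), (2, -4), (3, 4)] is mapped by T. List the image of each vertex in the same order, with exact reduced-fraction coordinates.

T1 translate by (5, -1): (-4, -5) → (1, -6); (3, -1) → (8, -2); (1, 2) → (6, 1); (2, -4) → (7, -5); (3, 4) → (8, 3)
T2 translate by (5, 4): (1, -6) → (6, -2); (8, -2) → (13, 2); (6, 1) → (11, 5); (7, -5) → (12, -1); (8, 3) → (13, 7)
T3 reflect across y = 0: (6, -2) → (6, 2); (13, 2) → (13, -2); (11, 5) → (11, -5); (12, -1) → (12, 1); (13, 7) → (13, -7)
T4 translate by (-3, 3): (6, 2) → (3, 5); (13, -2) → (10, 1); (11, -5) → (8, -2); (12, 1) → (9, 4); (13, -7) → (10, -4)
T5 rotate counter-clockwise with cos θ = 3/5, sin θ = -4/5: (3, 5) → (29/5, 3/5); (10, 1) → (34/5, -37/5); (8, -2) → (16/5, -38/5); (9, 4) → (43/5, -24/5); (10, -4) → (14/5, -52/5)
T6 translate by (2, 6): (29/5, 3/5) → (39/5, 33/5); (34/5, -37/5) → (44/5, -7/5); (16/5, -38/5) → (26/5, -8/5); (43/5, -24/5) → (53/5, 6/5); (14/5, -52/5) → (24/5, -22/5)

image vertices: (39/5, 33/5), (44/5, -7/5), (26/5, -8/5), (53/5, 6/5), (24/5, -22/5)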